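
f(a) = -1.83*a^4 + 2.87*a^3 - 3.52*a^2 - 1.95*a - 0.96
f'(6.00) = -1315.35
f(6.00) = -1891.14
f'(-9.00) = 6095.10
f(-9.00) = -14367.39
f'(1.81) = -29.89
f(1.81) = -18.64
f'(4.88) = -681.95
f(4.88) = -798.61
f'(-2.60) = 203.21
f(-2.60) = -153.75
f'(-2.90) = 269.40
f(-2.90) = -224.34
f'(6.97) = -2111.35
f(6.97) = -3532.74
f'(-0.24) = 0.34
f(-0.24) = -0.74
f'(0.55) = -4.44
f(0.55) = -2.79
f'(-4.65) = 952.94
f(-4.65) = -1212.15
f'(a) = -7.32*a^3 + 8.61*a^2 - 7.04*a - 1.95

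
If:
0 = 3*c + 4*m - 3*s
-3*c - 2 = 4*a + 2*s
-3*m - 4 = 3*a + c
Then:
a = -37*s/56 - 29/28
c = 3*s/14 + 5/7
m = 33*s/56 - 15/28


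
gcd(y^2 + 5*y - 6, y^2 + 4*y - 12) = y + 6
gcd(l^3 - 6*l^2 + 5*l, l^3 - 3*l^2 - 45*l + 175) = l - 5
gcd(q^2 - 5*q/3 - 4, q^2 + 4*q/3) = q + 4/3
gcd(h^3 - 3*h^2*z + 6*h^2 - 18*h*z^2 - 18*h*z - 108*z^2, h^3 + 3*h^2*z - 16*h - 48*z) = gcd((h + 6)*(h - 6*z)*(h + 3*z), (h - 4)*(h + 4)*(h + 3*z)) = h + 3*z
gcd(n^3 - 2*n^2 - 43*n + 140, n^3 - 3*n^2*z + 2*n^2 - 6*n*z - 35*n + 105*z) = n^2 + 2*n - 35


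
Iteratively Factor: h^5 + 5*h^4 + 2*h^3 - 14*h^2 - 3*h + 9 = (h + 1)*(h^4 + 4*h^3 - 2*h^2 - 12*h + 9) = (h + 1)*(h + 3)*(h^3 + h^2 - 5*h + 3) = (h - 1)*(h + 1)*(h + 3)*(h^2 + 2*h - 3) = (h - 1)^2*(h + 1)*(h + 3)*(h + 3)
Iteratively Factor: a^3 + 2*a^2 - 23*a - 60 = (a + 4)*(a^2 - 2*a - 15) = (a + 3)*(a + 4)*(a - 5)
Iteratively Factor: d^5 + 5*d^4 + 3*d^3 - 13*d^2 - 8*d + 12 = (d - 1)*(d^4 + 6*d^3 + 9*d^2 - 4*d - 12) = (d - 1)*(d + 2)*(d^3 + 4*d^2 + d - 6) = (d - 1)*(d + 2)*(d + 3)*(d^2 + d - 2) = (d - 1)*(d + 2)^2*(d + 3)*(d - 1)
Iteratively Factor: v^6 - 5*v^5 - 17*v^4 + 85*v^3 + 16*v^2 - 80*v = (v + 1)*(v^5 - 6*v^4 - 11*v^3 + 96*v^2 - 80*v) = (v - 4)*(v + 1)*(v^4 - 2*v^3 - 19*v^2 + 20*v) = (v - 5)*(v - 4)*(v + 1)*(v^3 + 3*v^2 - 4*v) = (v - 5)*(v - 4)*(v + 1)*(v + 4)*(v^2 - v) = v*(v - 5)*(v - 4)*(v + 1)*(v + 4)*(v - 1)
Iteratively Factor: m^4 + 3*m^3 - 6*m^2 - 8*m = (m + 1)*(m^3 + 2*m^2 - 8*m) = (m - 2)*(m + 1)*(m^2 + 4*m) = (m - 2)*(m + 1)*(m + 4)*(m)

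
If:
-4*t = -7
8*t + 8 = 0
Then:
No Solution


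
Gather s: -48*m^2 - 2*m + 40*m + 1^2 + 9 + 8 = -48*m^2 + 38*m + 18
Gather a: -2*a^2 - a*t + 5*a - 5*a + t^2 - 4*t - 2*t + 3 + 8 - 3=-2*a^2 - a*t + t^2 - 6*t + 8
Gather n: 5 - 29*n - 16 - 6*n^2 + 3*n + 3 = -6*n^2 - 26*n - 8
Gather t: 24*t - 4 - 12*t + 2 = 12*t - 2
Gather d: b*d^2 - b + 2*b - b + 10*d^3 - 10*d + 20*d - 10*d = b*d^2 + 10*d^3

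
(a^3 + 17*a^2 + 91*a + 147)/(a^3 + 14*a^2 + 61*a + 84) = (a + 7)/(a + 4)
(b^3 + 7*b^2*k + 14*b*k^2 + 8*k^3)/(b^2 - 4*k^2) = (b^2 + 5*b*k + 4*k^2)/(b - 2*k)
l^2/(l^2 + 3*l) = l/(l + 3)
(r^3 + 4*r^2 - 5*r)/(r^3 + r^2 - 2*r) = (r + 5)/(r + 2)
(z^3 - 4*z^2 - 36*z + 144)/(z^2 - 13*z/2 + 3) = 2*(z^2 + 2*z - 24)/(2*z - 1)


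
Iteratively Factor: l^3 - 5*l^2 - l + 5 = (l - 5)*(l^2 - 1) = (l - 5)*(l + 1)*(l - 1)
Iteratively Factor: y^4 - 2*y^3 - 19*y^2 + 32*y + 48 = (y - 4)*(y^3 + 2*y^2 - 11*y - 12) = (y - 4)*(y + 4)*(y^2 - 2*y - 3) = (y - 4)*(y - 3)*(y + 4)*(y + 1)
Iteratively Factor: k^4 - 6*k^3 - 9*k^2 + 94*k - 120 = (k + 4)*(k^3 - 10*k^2 + 31*k - 30) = (k - 2)*(k + 4)*(k^2 - 8*k + 15) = (k - 3)*(k - 2)*(k + 4)*(k - 5)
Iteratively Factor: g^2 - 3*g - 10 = (g + 2)*(g - 5)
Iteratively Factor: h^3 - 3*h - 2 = (h + 1)*(h^2 - h - 2) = (h - 2)*(h + 1)*(h + 1)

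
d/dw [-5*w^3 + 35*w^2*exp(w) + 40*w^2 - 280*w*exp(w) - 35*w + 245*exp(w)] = 35*w^2*exp(w) - 15*w^2 - 210*w*exp(w) + 80*w - 35*exp(w) - 35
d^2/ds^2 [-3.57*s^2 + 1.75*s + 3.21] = -7.14000000000000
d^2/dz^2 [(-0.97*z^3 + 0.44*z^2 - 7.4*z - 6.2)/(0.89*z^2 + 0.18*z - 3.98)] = (-8.88178419700125e-16*z^5 + 2.22044604925031e-16*z^4 - 18.79878*z^3 - 15.945264*z^2 - 255.424248*z - 40.988208)/(0.704969*z^6 + 0.427734*z^5 - 9.371166*z^4 - 3.819744*z^3 + 41.907012*z^2 + 8.553816*z - 63.044792)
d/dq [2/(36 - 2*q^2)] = 2*q/(q^2 - 18)^2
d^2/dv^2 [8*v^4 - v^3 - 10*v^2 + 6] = 96*v^2 - 6*v - 20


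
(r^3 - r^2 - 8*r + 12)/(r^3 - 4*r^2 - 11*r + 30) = (r - 2)/(r - 5)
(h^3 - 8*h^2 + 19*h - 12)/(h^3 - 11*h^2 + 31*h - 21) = (h - 4)/(h - 7)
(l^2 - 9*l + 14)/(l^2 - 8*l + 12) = (l - 7)/(l - 6)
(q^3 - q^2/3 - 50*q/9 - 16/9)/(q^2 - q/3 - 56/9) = (3*q^2 + 7*q + 2)/(3*q + 7)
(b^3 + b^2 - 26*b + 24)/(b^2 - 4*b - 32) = (-b^3 - b^2 + 26*b - 24)/(-b^2 + 4*b + 32)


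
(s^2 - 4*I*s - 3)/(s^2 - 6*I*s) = (s^2 - 4*I*s - 3)/(s*(s - 6*I))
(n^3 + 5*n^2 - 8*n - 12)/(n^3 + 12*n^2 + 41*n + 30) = (n - 2)/(n + 5)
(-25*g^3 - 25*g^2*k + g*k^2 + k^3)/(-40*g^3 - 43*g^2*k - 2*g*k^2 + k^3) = (5*g - k)/(8*g - k)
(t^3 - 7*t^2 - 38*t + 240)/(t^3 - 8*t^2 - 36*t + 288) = (t - 5)/(t - 6)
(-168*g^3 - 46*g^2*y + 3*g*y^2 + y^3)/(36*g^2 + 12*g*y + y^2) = (-28*g^2 - 3*g*y + y^2)/(6*g + y)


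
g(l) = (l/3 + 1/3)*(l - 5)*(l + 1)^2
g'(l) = (l/3 + 1/3)*(l - 5)*(2*l + 2) + (l/3 + 1/3)*(l + 1)^2 + (l - 5)*(l + 1)^2/3 = 2*(l + 1)^2*(2*l - 7)/3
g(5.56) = 52.70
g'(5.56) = 118.20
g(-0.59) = -0.13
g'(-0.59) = -0.92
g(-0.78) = -0.02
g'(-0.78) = -0.28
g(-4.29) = 110.28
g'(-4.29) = -112.43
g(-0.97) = -0.00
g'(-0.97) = -0.01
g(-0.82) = -0.01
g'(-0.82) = -0.19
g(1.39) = -16.43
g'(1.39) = -16.07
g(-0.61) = -0.11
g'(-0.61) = -0.83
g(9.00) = 1333.33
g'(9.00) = 733.33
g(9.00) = 1333.33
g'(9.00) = 733.33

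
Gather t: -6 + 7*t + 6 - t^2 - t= -t^2 + 6*t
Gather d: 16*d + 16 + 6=16*d + 22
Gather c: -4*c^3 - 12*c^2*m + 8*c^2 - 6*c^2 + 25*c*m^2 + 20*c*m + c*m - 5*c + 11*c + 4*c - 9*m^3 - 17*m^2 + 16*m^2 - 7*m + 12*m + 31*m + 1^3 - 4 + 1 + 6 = -4*c^3 + c^2*(2 - 12*m) + c*(25*m^2 + 21*m + 10) - 9*m^3 - m^2 + 36*m + 4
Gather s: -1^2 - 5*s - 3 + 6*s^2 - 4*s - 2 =6*s^2 - 9*s - 6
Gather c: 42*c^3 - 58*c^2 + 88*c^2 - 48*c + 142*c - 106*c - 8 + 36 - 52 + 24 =42*c^3 + 30*c^2 - 12*c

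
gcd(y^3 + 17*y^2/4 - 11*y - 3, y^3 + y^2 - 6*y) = y - 2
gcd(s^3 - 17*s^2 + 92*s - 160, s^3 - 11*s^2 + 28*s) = s - 4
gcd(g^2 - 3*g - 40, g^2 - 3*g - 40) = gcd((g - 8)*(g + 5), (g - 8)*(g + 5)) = g^2 - 3*g - 40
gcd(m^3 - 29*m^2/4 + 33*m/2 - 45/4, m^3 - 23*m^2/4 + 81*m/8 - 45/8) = m^2 - 17*m/4 + 15/4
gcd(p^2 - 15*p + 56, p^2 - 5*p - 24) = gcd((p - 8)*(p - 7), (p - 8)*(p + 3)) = p - 8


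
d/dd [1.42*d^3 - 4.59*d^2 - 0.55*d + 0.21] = 4.26*d^2 - 9.18*d - 0.55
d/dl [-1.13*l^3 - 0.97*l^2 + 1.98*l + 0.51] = -3.39*l^2 - 1.94*l + 1.98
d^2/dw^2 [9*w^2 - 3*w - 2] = 18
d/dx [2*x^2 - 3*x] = 4*x - 3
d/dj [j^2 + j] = 2*j + 1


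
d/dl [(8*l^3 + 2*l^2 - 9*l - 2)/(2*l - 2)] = (16*l^3 - 22*l^2 - 4*l + 11)/(2*(l^2 - 2*l + 1))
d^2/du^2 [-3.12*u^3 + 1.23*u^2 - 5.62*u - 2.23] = 2.46 - 18.72*u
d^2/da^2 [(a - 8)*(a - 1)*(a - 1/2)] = 6*a - 19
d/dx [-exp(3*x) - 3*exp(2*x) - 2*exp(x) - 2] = (-3*exp(2*x) - 6*exp(x) - 2)*exp(x)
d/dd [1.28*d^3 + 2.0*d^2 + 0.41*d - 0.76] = 3.84*d^2 + 4.0*d + 0.41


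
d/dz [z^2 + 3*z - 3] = 2*z + 3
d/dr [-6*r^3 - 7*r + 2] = -18*r^2 - 7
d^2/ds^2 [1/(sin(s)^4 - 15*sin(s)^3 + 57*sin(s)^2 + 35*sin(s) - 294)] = (-16*sin(s)^6 + 121*sin(s)^5 - 211*sin(s)^4 + 107*sin(s)^3 - 1087*sin(s)^2 - 296*sin(s) + 734)/((sin(s) - 7)^4*(sin(s)^2 - sin(s) - 6)^3)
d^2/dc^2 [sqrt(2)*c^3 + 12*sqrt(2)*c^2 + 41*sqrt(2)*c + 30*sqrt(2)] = 6*sqrt(2)*(c + 4)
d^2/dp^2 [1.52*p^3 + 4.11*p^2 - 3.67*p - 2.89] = 9.12*p + 8.22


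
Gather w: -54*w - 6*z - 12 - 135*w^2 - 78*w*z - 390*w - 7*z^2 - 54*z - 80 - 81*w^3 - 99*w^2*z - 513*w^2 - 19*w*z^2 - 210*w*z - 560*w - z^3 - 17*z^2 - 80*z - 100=-81*w^3 + w^2*(-99*z - 648) + w*(-19*z^2 - 288*z - 1004) - z^3 - 24*z^2 - 140*z - 192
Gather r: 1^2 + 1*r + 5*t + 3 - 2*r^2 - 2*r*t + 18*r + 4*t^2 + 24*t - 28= -2*r^2 + r*(19 - 2*t) + 4*t^2 + 29*t - 24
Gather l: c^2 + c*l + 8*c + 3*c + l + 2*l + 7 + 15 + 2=c^2 + 11*c + l*(c + 3) + 24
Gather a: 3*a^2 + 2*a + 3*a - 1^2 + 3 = 3*a^2 + 5*a + 2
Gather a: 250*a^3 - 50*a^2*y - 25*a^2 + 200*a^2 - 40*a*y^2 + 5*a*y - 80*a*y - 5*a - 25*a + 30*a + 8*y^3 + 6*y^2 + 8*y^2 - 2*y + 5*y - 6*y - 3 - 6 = 250*a^3 + a^2*(175 - 50*y) + a*(-40*y^2 - 75*y) + 8*y^3 + 14*y^2 - 3*y - 9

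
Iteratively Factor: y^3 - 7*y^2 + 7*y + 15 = (y - 3)*(y^2 - 4*y - 5) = (y - 3)*(y + 1)*(y - 5)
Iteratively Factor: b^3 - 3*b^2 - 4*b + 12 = (b - 3)*(b^2 - 4) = (b - 3)*(b + 2)*(b - 2)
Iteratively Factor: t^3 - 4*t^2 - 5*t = (t - 5)*(t^2 + t) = t*(t - 5)*(t + 1)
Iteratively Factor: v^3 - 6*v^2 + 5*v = (v)*(v^2 - 6*v + 5) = v*(v - 1)*(v - 5)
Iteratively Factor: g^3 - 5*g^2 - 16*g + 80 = (g - 5)*(g^2 - 16) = (g - 5)*(g + 4)*(g - 4)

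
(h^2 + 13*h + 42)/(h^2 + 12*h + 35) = (h + 6)/(h + 5)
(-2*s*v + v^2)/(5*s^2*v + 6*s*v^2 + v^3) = (-2*s + v)/(5*s^2 + 6*s*v + v^2)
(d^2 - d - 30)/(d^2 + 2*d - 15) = (d - 6)/(d - 3)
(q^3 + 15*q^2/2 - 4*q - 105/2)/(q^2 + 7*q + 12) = (2*q^2 + 9*q - 35)/(2*(q + 4))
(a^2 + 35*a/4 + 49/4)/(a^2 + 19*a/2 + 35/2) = (4*a + 7)/(2*(2*a + 5))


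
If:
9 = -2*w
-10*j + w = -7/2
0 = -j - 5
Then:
No Solution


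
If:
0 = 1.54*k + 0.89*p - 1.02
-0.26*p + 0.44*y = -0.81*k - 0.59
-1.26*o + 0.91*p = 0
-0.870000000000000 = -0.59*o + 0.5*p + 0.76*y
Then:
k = 0.20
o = 0.58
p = 0.81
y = -1.22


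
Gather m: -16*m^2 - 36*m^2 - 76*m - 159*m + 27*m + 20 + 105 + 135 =-52*m^2 - 208*m + 260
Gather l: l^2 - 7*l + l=l^2 - 6*l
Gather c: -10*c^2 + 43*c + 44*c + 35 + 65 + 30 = -10*c^2 + 87*c + 130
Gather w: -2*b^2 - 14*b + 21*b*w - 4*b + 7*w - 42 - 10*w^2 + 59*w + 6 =-2*b^2 - 18*b - 10*w^2 + w*(21*b + 66) - 36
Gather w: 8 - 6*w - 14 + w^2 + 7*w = w^2 + w - 6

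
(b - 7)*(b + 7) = b^2 - 49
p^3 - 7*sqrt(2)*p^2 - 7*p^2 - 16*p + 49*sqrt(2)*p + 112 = (p - 7)*(p - 8*sqrt(2))*(p + sqrt(2))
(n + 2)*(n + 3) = n^2 + 5*n + 6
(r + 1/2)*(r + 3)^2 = r^3 + 13*r^2/2 + 12*r + 9/2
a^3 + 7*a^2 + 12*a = a*(a + 3)*(a + 4)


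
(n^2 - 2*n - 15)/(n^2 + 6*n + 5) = (n^2 - 2*n - 15)/(n^2 + 6*n + 5)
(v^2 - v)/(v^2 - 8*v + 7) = v/(v - 7)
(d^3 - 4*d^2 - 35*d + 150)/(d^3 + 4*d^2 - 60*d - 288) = (d^2 - 10*d + 25)/(d^2 - 2*d - 48)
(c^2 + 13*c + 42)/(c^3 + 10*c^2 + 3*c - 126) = 1/(c - 3)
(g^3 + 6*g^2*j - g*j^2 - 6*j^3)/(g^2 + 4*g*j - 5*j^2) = (g^2 + 7*g*j + 6*j^2)/(g + 5*j)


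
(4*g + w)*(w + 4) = 4*g*w + 16*g + w^2 + 4*w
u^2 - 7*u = u*(u - 7)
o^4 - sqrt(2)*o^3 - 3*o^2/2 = o^2*(o - 3*sqrt(2)/2)*(o + sqrt(2)/2)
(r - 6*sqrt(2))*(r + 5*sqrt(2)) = r^2 - sqrt(2)*r - 60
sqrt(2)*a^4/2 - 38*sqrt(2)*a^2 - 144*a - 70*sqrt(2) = (a - 7*sqrt(2))*(a + sqrt(2))*(a + 5*sqrt(2))*(sqrt(2)*a/2 + 1)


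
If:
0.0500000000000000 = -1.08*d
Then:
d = -0.05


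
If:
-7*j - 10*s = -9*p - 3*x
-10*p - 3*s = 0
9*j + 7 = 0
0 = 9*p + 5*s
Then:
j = -7/9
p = 0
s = 0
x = -49/27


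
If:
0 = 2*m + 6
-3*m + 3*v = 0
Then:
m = -3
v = -3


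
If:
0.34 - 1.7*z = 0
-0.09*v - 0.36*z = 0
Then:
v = -0.80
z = 0.20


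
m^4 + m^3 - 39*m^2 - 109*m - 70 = (m - 7)*(m + 1)*(m + 2)*(m + 5)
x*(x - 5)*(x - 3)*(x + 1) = x^4 - 7*x^3 + 7*x^2 + 15*x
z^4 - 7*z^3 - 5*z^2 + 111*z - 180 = (z - 5)*(z - 3)^2*(z + 4)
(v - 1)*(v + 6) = v^2 + 5*v - 6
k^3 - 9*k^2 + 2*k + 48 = (k - 8)*(k - 3)*(k + 2)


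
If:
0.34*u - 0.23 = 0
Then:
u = 0.68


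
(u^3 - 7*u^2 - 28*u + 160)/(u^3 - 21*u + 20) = (u - 8)/(u - 1)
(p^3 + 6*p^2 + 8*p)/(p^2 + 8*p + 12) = p*(p + 4)/(p + 6)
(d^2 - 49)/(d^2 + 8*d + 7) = (d - 7)/(d + 1)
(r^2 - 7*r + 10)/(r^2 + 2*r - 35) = (r - 2)/(r + 7)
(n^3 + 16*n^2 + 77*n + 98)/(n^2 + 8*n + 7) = (n^2 + 9*n + 14)/(n + 1)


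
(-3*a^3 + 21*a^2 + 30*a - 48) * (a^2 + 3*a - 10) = -3*a^5 + 12*a^4 + 123*a^3 - 168*a^2 - 444*a + 480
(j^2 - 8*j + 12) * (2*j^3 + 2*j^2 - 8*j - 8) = 2*j^5 - 14*j^4 + 80*j^2 - 32*j - 96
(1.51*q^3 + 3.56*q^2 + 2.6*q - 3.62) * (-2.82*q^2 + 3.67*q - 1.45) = -4.2582*q^5 - 4.4975*q^4 + 3.5437*q^3 + 14.5884*q^2 - 17.0554*q + 5.249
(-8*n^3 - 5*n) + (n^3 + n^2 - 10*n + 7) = -7*n^3 + n^2 - 15*n + 7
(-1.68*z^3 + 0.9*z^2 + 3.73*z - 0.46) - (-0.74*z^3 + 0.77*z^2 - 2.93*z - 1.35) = -0.94*z^3 + 0.13*z^2 + 6.66*z + 0.89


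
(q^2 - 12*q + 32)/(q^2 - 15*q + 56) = (q - 4)/(q - 7)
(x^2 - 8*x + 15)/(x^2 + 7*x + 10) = (x^2 - 8*x + 15)/(x^2 + 7*x + 10)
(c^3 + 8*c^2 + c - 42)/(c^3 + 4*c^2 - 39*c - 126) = (c - 2)/(c - 6)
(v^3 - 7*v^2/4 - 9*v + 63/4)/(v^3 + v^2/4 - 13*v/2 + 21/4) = (v - 3)/(v - 1)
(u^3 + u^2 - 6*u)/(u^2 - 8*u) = (u^2 + u - 6)/(u - 8)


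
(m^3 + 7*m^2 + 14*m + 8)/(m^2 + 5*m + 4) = m + 2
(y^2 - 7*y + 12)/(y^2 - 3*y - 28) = (-y^2 + 7*y - 12)/(-y^2 + 3*y + 28)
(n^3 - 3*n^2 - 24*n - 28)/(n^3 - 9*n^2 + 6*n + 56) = (n + 2)/(n - 4)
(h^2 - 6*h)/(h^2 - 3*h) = (h - 6)/(h - 3)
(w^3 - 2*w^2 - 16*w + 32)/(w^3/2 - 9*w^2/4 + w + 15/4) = 4*(w^3 - 2*w^2 - 16*w + 32)/(2*w^3 - 9*w^2 + 4*w + 15)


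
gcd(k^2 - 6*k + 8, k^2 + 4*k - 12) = k - 2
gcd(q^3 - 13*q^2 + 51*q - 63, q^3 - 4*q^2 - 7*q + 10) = 1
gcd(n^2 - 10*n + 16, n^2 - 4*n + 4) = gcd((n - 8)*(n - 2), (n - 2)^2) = n - 2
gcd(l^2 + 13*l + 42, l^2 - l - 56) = l + 7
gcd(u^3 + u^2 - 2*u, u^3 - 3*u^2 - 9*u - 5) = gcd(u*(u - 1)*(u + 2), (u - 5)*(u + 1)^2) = 1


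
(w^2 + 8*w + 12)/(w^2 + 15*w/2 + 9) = 2*(w + 2)/(2*w + 3)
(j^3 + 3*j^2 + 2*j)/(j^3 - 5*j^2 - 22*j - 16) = j/(j - 8)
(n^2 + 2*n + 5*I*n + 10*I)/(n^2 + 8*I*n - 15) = (n + 2)/(n + 3*I)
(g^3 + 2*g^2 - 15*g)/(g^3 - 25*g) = (g - 3)/(g - 5)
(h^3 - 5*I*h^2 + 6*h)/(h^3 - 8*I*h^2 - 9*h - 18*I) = h/(h - 3*I)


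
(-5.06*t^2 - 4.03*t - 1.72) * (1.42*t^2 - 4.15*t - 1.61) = -7.1852*t^4 + 15.2764*t^3 + 22.4287*t^2 + 13.6263*t + 2.7692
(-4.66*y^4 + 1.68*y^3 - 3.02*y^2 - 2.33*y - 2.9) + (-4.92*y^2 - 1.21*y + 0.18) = -4.66*y^4 + 1.68*y^3 - 7.94*y^2 - 3.54*y - 2.72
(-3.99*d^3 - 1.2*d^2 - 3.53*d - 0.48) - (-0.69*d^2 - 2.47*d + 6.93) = -3.99*d^3 - 0.51*d^2 - 1.06*d - 7.41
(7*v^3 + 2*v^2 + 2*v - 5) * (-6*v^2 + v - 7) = -42*v^5 - 5*v^4 - 59*v^3 + 18*v^2 - 19*v + 35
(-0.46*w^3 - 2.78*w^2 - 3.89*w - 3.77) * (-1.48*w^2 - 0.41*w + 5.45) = 0.6808*w^5 + 4.303*w^4 + 4.39*w^3 - 7.9765*w^2 - 19.6548*w - 20.5465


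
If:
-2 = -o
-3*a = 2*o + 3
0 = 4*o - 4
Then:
No Solution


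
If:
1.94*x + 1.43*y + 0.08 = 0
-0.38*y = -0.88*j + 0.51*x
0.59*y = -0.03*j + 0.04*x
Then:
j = -0.02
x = -0.04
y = -0.00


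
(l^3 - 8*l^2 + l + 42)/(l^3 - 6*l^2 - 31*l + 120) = (l^2 - 5*l - 14)/(l^2 - 3*l - 40)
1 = 1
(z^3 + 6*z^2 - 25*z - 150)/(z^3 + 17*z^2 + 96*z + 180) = (z - 5)/(z + 6)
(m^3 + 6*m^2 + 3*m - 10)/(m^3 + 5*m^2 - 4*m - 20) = (m - 1)/(m - 2)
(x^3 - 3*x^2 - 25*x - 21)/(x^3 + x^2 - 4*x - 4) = (x^2 - 4*x - 21)/(x^2 - 4)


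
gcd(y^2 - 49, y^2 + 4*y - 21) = y + 7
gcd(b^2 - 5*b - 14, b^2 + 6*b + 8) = b + 2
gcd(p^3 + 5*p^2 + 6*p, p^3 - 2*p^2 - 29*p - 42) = p^2 + 5*p + 6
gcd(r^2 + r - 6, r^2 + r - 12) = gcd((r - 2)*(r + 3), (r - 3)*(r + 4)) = 1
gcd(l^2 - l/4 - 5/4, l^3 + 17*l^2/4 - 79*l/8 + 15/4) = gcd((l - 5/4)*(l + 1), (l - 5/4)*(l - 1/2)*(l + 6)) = l - 5/4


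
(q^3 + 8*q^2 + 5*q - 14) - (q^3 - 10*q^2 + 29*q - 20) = 18*q^2 - 24*q + 6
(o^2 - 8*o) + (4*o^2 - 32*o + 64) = 5*o^2 - 40*o + 64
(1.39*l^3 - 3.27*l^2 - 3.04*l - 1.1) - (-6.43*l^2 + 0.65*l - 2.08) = 1.39*l^3 + 3.16*l^2 - 3.69*l + 0.98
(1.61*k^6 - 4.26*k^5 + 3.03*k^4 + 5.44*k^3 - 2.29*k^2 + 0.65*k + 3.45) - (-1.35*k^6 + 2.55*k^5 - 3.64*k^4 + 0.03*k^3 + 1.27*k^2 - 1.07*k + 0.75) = 2.96*k^6 - 6.81*k^5 + 6.67*k^4 + 5.41*k^3 - 3.56*k^2 + 1.72*k + 2.7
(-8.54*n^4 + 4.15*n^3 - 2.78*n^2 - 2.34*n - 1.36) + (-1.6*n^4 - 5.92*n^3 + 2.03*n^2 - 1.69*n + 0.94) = -10.14*n^4 - 1.77*n^3 - 0.75*n^2 - 4.03*n - 0.42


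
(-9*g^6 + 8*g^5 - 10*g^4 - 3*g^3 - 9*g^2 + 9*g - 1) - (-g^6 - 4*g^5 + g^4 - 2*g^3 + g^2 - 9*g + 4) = -8*g^6 + 12*g^5 - 11*g^4 - g^3 - 10*g^2 + 18*g - 5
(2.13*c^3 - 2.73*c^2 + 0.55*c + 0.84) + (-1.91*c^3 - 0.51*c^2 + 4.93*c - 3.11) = 0.22*c^3 - 3.24*c^2 + 5.48*c - 2.27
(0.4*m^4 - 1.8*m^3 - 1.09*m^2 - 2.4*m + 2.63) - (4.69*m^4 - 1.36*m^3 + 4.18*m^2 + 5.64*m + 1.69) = -4.29*m^4 - 0.44*m^3 - 5.27*m^2 - 8.04*m + 0.94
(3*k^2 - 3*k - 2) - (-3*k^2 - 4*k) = 6*k^2 + k - 2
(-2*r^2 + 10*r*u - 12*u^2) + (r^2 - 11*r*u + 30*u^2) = -r^2 - r*u + 18*u^2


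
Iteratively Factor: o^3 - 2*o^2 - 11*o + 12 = (o + 3)*(o^2 - 5*o + 4) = (o - 1)*(o + 3)*(o - 4)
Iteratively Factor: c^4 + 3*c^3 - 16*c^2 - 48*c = (c)*(c^3 + 3*c^2 - 16*c - 48) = c*(c + 4)*(c^2 - c - 12) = c*(c + 3)*(c + 4)*(c - 4)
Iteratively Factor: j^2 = (j)*(j)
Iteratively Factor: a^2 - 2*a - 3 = (a - 3)*(a + 1)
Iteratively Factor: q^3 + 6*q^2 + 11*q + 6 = (q + 2)*(q^2 + 4*q + 3) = (q + 2)*(q + 3)*(q + 1)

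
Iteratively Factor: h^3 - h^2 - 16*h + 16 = (h + 4)*(h^2 - 5*h + 4) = (h - 1)*(h + 4)*(h - 4)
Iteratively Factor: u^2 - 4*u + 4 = (u - 2)*(u - 2)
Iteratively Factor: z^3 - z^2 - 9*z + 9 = (z - 1)*(z^2 - 9) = (z - 3)*(z - 1)*(z + 3)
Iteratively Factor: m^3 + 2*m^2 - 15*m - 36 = (m + 3)*(m^2 - m - 12) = (m - 4)*(m + 3)*(m + 3)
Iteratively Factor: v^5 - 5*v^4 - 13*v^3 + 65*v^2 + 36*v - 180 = (v + 2)*(v^4 - 7*v^3 + v^2 + 63*v - 90) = (v + 2)*(v + 3)*(v^3 - 10*v^2 + 31*v - 30) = (v - 5)*(v + 2)*(v + 3)*(v^2 - 5*v + 6) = (v - 5)*(v - 3)*(v + 2)*(v + 3)*(v - 2)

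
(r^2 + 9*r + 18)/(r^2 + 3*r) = (r + 6)/r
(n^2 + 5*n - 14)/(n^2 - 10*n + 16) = (n + 7)/(n - 8)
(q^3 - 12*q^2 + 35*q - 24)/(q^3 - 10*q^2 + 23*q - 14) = (q^2 - 11*q + 24)/(q^2 - 9*q + 14)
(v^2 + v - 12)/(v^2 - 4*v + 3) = (v + 4)/(v - 1)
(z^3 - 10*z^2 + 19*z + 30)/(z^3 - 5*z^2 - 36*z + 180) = (z + 1)/(z + 6)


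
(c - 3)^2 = c^2 - 6*c + 9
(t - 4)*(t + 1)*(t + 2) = t^3 - t^2 - 10*t - 8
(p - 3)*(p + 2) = p^2 - p - 6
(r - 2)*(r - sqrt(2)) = r^2 - 2*r - sqrt(2)*r + 2*sqrt(2)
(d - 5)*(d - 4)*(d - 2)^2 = d^4 - 13*d^3 + 60*d^2 - 116*d + 80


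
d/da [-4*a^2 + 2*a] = 2 - 8*a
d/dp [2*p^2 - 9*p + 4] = 4*p - 9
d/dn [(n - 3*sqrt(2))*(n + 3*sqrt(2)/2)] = 2*n - 3*sqrt(2)/2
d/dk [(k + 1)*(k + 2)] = 2*k + 3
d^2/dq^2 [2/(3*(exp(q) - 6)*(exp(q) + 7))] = 2*(4*exp(3*q) + 3*exp(2*q) + 169*exp(q) + 42)*exp(q)/(3*(exp(6*q) + 3*exp(5*q) - 123*exp(4*q) - 251*exp(3*q) + 5166*exp(2*q) + 5292*exp(q) - 74088))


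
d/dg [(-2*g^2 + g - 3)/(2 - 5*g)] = (10*g^2 - 8*g - 13)/(25*g^2 - 20*g + 4)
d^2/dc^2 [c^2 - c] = 2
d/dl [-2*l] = -2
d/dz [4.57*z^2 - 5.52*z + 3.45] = 9.14*z - 5.52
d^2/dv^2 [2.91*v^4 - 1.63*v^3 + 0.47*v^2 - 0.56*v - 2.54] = 34.92*v^2 - 9.78*v + 0.94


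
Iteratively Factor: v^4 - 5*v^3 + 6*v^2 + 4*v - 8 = (v - 2)*(v^3 - 3*v^2 + 4) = (v - 2)^2*(v^2 - v - 2) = (v - 2)^3*(v + 1)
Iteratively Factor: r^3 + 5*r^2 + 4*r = (r + 1)*(r^2 + 4*r) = r*(r + 1)*(r + 4)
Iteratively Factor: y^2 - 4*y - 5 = (y - 5)*(y + 1)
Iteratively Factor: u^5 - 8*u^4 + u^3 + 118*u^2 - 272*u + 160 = (u - 5)*(u^4 - 3*u^3 - 14*u^2 + 48*u - 32) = (u - 5)*(u - 4)*(u^3 + u^2 - 10*u + 8) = (u - 5)*(u - 4)*(u - 1)*(u^2 + 2*u - 8) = (u - 5)*(u - 4)*(u - 2)*(u - 1)*(u + 4)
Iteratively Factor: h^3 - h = (h - 1)*(h^2 + h) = (h - 1)*(h + 1)*(h)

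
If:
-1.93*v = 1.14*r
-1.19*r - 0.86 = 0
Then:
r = -0.72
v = 0.43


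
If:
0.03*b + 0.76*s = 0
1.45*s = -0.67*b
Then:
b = 0.00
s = 0.00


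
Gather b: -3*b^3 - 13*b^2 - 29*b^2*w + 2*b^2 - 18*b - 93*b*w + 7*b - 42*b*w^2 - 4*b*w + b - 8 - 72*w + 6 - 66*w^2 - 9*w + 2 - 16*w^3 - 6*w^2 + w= -3*b^3 + b^2*(-29*w - 11) + b*(-42*w^2 - 97*w - 10) - 16*w^3 - 72*w^2 - 80*w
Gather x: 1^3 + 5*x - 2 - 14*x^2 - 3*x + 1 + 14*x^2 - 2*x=0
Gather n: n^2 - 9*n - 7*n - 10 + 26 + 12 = n^2 - 16*n + 28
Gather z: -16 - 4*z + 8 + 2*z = -2*z - 8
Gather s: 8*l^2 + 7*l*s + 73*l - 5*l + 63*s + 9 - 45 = 8*l^2 + 68*l + s*(7*l + 63) - 36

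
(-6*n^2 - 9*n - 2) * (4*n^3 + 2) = -24*n^5 - 36*n^4 - 8*n^3 - 12*n^2 - 18*n - 4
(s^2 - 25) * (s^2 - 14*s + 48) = s^4 - 14*s^3 + 23*s^2 + 350*s - 1200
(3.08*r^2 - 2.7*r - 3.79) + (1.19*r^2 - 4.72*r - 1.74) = 4.27*r^2 - 7.42*r - 5.53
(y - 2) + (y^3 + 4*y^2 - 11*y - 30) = y^3 + 4*y^2 - 10*y - 32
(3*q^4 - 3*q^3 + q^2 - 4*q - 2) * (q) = 3*q^5 - 3*q^4 + q^3 - 4*q^2 - 2*q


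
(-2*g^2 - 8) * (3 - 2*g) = 4*g^3 - 6*g^2 + 16*g - 24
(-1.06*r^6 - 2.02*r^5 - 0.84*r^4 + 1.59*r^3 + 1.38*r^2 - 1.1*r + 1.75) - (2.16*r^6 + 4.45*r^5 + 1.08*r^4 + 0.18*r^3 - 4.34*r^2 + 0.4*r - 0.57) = -3.22*r^6 - 6.47*r^5 - 1.92*r^4 + 1.41*r^3 + 5.72*r^2 - 1.5*r + 2.32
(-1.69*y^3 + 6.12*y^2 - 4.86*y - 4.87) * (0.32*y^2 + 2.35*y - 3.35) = -0.5408*y^5 - 2.0131*y^4 + 18.4883*y^3 - 33.4814*y^2 + 4.8365*y + 16.3145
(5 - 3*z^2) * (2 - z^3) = 3*z^5 - 5*z^3 - 6*z^2 + 10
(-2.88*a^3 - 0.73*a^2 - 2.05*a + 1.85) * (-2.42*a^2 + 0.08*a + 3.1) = 6.9696*a^5 + 1.5362*a^4 - 4.0254*a^3 - 6.904*a^2 - 6.207*a + 5.735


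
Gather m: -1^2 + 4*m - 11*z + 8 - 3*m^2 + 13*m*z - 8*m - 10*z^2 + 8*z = -3*m^2 + m*(13*z - 4) - 10*z^2 - 3*z + 7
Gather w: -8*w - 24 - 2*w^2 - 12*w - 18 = -2*w^2 - 20*w - 42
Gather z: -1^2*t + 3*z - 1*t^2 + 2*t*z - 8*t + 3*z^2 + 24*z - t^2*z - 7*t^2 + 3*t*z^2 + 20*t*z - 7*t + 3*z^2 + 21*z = -8*t^2 - 16*t + z^2*(3*t + 6) + z*(-t^2 + 22*t + 48)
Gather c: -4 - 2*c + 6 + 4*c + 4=2*c + 6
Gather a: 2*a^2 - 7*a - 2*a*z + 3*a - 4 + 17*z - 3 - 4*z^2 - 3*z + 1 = 2*a^2 + a*(-2*z - 4) - 4*z^2 + 14*z - 6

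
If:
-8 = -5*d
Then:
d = 8/5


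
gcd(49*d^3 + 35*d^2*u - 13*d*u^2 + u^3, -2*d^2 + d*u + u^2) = 1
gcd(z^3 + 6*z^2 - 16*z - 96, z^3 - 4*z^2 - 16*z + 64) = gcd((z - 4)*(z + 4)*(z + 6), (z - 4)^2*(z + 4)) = z^2 - 16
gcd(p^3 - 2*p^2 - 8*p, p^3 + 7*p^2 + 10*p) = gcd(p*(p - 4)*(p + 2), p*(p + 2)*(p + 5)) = p^2 + 2*p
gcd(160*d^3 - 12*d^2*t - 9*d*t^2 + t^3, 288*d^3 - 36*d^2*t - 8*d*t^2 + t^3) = -8*d + t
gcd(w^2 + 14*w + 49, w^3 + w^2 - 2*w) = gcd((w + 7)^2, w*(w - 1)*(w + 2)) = 1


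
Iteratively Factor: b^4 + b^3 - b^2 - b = (b + 1)*(b^3 - b) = (b + 1)^2*(b^2 - b) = (b - 1)*(b + 1)^2*(b)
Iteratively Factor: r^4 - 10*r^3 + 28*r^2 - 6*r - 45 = (r + 1)*(r^3 - 11*r^2 + 39*r - 45) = (r - 3)*(r + 1)*(r^2 - 8*r + 15) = (r - 5)*(r - 3)*(r + 1)*(r - 3)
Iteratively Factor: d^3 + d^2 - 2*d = (d)*(d^2 + d - 2) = d*(d + 2)*(d - 1)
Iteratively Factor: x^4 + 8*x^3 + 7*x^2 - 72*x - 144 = (x - 3)*(x^3 + 11*x^2 + 40*x + 48) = (x - 3)*(x + 4)*(x^2 + 7*x + 12) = (x - 3)*(x + 3)*(x + 4)*(x + 4)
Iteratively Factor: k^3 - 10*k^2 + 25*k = (k)*(k^2 - 10*k + 25) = k*(k - 5)*(k - 5)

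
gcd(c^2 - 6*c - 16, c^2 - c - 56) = c - 8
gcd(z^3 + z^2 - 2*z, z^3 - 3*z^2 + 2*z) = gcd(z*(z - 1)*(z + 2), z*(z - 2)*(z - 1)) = z^2 - z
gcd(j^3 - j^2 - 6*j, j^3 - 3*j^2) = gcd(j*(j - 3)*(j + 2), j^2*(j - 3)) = j^2 - 3*j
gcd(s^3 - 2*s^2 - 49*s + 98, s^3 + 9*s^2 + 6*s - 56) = s^2 + 5*s - 14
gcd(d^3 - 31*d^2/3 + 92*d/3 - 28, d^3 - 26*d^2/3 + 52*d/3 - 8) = d^2 - 8*d + 12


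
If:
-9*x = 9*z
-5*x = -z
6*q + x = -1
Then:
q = -1/6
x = 0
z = 0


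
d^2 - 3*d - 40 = (d - 8)*(d + 5)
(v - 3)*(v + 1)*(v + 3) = v^3 + v^2 - 9*v - 9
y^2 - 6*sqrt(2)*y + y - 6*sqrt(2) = (y + 1)*(y - 6*sqrt(2))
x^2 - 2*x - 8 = (x - 4)*(x + 2)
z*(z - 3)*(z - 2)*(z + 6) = z^4 + z^3 - 24*z^2 + 36*z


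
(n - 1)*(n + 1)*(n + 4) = n^3 + 4*n^2 - n - 4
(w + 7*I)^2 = w^2 + 14*I*w - 49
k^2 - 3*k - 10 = (k - 5)*(k + 2)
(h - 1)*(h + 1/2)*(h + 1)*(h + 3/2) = h^4 + 2*h^3 - h^2/4 - 2*h - 3/4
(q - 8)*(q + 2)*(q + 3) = q^3 - 3*q^2 - 34*q - 48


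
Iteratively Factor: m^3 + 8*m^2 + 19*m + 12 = (m + 1)*(m^2 + 7*m + 12) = (m + 1)*(m + 3)*(m + 4)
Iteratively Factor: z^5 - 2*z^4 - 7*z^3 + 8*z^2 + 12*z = (z - 3)*(z^4 + z^3 - 4*z^2 - 4*z) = (z - 3)*(z + 1)*(z^3 - 4*z) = (z - 3)*(z + 1)*(z + 2)*(z^2 - 2*z) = z*(z - 3)*(z + 1)*(z + 2)*(z - 2)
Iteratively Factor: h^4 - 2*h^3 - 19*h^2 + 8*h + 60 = (h + 2)*(h^3 - 4*h^2 - 11*h + 30) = (h - 5)*(h + 2)*(h^2 + h - 6) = (h - 5)*(h - 2)*(h + 2)*(h + 3)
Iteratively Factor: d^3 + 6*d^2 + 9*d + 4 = (d + 1)*(d^2 + 5*d + 4) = (d + 1)^2*(d + 4)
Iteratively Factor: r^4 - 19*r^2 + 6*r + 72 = (r - 3)*(r^3 + 3*r^2 - 10*r - 24) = (r - 3)^2*(r^2 + 6*r + 8) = (r - 3)^2*(r + 2)*(r + 4)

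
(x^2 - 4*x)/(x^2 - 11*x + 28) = x/(x - 7)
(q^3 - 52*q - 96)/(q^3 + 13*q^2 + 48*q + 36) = (q^2 - 6*q - 16)/(q^2 + 7*q + 6)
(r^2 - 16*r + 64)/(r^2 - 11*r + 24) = (r - 8)/(r - 3)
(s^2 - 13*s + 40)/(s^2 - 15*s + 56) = (s - 5)/(s - 7)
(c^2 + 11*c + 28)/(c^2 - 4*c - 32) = (c + 7)/(c - 8)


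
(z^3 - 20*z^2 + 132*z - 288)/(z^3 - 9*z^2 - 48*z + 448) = (z^2 - 12*z + 36)/(z^2 - z - 56)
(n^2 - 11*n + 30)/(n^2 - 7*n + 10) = (n - 6)/(n - 2)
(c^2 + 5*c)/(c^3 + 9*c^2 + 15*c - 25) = c/(c^2 + 4*c - 5)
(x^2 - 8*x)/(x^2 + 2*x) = (x - 8)/(x + 2)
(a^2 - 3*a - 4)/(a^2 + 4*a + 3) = (a - 4)/(a + 3)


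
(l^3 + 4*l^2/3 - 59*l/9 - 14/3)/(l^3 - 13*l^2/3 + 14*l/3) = (l^2 + 11*l/3 + 2)/(l*(l - 2))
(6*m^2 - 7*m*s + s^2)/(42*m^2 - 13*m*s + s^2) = (-m + s)/(-7*m + s)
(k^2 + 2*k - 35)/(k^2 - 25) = (k + 7)/(k + 5)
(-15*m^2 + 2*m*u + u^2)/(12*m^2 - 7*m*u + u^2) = (5*m + u)/(-4*m + u)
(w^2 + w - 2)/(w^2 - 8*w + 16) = (w^2 + w - 2)/(w^2 - 8*w + 16)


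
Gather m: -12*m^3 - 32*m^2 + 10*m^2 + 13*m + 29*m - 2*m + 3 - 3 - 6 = -12*m^3 - 22*m^2 + 40*m - 6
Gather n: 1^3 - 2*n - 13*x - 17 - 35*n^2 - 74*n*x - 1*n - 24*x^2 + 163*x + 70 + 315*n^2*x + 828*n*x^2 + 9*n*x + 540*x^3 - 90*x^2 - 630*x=n^2*(315*x - 35) + n*(828*x^2 - 65*x - 3) + 540*x^3 - 114*x^2 - 480*x + 54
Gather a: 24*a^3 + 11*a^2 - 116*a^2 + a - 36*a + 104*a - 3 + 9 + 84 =24*a^3 - 105*a^2 + 69*a + 90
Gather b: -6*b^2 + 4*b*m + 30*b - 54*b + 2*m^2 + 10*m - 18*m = -6*b^2 + b*(4*m - 24) + 2*m^2 - 8*m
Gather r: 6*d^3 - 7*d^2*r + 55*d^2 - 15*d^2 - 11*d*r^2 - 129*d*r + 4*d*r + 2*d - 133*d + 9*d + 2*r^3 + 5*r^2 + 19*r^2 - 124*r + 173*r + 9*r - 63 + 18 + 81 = 6*d^3 + 40*d^2 - 122*d + 2*r^3 + r^2*(24 - 11*d) + r*(-7*d^2 - 125*d + 58) + 36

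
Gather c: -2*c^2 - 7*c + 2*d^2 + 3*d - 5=-2*c^2 - 7*c + 2*d^2 + 3*d - 5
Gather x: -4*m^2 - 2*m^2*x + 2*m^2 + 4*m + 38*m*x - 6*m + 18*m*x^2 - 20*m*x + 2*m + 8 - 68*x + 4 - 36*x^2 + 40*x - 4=-2*m^2 + x^2*(18*m - 36) + x*(-2*m^2 + 18*m - 28) + 8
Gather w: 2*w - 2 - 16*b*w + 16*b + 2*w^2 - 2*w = -16*b*w + 16*b + 2*w^2 - 2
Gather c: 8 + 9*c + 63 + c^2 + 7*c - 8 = c^2 + 16*c + 63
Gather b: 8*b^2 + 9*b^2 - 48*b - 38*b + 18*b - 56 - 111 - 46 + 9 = 17*b^2 - 68*b - 204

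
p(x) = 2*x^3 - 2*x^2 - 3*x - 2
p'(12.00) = 813.00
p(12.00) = 3130.00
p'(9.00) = 447.00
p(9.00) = 1267.00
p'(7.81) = 331.74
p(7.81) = 805.34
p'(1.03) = -0.75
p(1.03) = -5.03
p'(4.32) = 91.69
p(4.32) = 108.96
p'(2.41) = 22.21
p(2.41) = 7.15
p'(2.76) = 31.67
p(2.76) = 16.53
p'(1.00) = -1.00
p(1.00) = -5.00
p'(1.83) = 9.77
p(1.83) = -1.93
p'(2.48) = 23.98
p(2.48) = 8.77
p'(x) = 6*x^2 - 4*x - 3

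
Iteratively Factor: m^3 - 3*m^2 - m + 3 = (m + 1)*(m^2 - 4*m + 3) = (m - 3)*(m + 1)*(m - 1)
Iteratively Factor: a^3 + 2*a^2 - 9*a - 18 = (a - 3)*(a^2 + 5*a + 6) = (a - 3)*(a + 3)*(a + 2)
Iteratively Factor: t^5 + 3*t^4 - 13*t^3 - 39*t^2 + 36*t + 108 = (t + 2)*(t^4 + t^3 - 15*t^2 - 9*t + 54) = (t - 2)*(t + 2)*(t^3 + 3*t^2 - 9*t - 27) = (t - 2)*(t + 2)*(t + 3)*(t^2 - 9) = (t - 3)*(t - 2)*(t + 2)*(t + 3)*(t + 3)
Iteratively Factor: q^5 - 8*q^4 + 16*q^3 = (q)*(q^4 - 8*q^3 + 16*q^2) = q^2*(q^3 - 8*q^2 + 16*q) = q^2*(q - 4)*(q^2 - 4*q) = q^3*(q - 4)*(q - 4)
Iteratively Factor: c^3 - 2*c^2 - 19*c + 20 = (c - 5)*(c^2 + 3*c - 4) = (c - 5)*(c - 1)*(c + 4)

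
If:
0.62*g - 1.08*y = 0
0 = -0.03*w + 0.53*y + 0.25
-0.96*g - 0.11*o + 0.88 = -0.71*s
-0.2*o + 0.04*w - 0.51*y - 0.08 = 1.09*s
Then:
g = 1.74193548387097*y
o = 4.34924271350388 - 6.42660541042095*y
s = 1.35962178784482*y - 0.565610283823342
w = 17.6666666666667*y + 8.33333333333333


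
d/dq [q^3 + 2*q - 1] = 3*q^2 + 2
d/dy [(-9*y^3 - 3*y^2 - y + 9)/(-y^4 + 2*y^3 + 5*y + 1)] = (-(27*y^2 + 6*y + 1)*(-y^4 + 2*y^3 + 5*y + 1) + (-4*y^3 + 6*y^2 + 5)*(9*y^3 + 3*y^2 + y - 9))/(-y^4 + 2*y^3 + 5*y + 1)^2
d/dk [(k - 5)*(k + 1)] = 2*k - 4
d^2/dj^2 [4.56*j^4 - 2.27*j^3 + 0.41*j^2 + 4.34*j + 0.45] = 54.72*j^2 - 13.62*j + 0.82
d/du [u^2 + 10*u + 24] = 2*u + 10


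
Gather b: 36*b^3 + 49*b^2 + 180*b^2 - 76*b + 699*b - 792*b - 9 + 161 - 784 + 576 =36*b^3 + 229*b^2 - 169*b - 56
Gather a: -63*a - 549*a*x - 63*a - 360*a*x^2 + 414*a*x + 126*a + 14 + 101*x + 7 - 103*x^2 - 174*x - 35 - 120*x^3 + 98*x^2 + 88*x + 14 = a*(-360*x^2 - 135*x) - 120*x^3 - 5*x^2 + 15*x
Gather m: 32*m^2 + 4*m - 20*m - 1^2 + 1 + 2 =32*m^2 - 16*m + 2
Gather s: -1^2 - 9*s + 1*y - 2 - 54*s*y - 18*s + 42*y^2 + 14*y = s*(-54*y - 27) + 42*y^2 + 15*y - 3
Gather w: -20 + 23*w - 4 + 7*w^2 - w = 7*w^2 + 22*w - 24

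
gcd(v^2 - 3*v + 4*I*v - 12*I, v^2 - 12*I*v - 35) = 1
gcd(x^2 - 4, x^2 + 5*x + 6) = x + 2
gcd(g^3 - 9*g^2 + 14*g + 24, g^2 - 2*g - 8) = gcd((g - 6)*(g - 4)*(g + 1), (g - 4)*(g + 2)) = g - 4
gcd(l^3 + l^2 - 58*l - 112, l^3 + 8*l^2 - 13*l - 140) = l + 7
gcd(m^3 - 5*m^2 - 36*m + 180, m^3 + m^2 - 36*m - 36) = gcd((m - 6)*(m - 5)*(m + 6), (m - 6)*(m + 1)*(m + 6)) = m^2 - 36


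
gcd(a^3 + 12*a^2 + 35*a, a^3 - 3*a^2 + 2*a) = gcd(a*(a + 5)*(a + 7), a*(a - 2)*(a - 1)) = a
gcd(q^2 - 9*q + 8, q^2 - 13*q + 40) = q - 8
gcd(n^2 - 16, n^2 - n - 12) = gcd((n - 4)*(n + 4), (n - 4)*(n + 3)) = n - 4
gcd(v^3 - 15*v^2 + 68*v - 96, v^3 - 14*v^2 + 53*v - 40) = v - 8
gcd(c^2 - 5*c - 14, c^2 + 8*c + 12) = c + 2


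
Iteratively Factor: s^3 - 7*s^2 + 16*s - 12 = (s - 2)*(s^2 - 5*s + 6) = (s - 2)^2*(s - 3)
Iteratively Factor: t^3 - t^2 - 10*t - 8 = (t - 4)*(t^2 + 3*t + 2) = (t - 4)*(t + 1)*(t + 2)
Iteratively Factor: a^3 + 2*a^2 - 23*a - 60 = (a - 5)*(a^2 + 7*a + 12) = (a - 5)*(a + 4)*(a + 3)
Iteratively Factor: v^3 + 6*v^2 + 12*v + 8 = (v + 2)*(v^2 + 4*v + 4) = (v + 2)^2*(v + 2)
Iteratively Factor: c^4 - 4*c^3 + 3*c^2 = (c)*(c^3 - 4*c^2 + 3*c) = c*(c - 3)*(c^2 - c) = c*(c - 3)*(c - 1)*(c)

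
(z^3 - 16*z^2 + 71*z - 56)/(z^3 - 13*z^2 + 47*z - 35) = (z - 8)/(z - 5)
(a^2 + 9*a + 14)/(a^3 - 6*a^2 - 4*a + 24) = (a + 7)/(a^2 - 8*a + 12)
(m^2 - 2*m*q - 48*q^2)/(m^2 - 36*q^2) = (-m + 8*q)/(-m + 6*q)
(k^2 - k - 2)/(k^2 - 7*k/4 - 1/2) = 4*(k + 1)/(4*k + 1)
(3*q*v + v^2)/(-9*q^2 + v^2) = -v/(3*q - v)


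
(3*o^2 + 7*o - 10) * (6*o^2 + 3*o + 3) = 18*o^4 + 51*o^3 - 30*o^2 - 9*o - 30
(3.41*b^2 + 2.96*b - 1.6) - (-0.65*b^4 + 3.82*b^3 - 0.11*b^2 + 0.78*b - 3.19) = 0.65*b^4 - 3.82*b^3 + 3.52*b^2 + 2.18*b + 1.59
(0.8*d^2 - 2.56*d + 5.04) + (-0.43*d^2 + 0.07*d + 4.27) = 0.37*d^2 - 2.49*d + 9.31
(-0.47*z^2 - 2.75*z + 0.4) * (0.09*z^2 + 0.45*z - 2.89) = -0.0423*z^4 - 0.459*z^3 + 0.1568*z^2 + 8.1275*z - 1.156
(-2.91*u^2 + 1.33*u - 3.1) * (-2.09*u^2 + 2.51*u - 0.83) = 6.0819*u^4 - 10.0838*u^3 + 12.2326*u^2 - 8.8849*u + 2.573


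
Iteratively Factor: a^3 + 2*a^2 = (a + 2)*(a^2) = a*(a + 2)*(a)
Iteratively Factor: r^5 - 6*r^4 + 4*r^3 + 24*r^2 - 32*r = (r + 2)*(r^4 - 8*r^3 + 20*r^2 - 16*r) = r*(r + 2)*(r^3 - 8*r^2 + 20*r - 16) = r*(r - 2)*(r + 2)*(r^2 - 6*r + 8) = r*(r - 4)*(r - 2)*(r + 2)*(r - 2)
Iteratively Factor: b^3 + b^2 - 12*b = (b + 4)*(b^2 - 3*b) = b*(b + 4)*(b - 3)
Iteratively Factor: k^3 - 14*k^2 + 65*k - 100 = (k - 4)*(k^2 - 10*k + 25) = (k - 5)*(k - 4)*(k - 5)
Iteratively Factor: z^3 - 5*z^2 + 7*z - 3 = (z - 1)*(z^2 - 4*z + 3) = (z - 3)*(z - 1)*(z - 1)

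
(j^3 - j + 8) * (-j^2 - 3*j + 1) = -j^5 - 3*j^4 + 2*j^3 - 5*j^2 - 25*j + 8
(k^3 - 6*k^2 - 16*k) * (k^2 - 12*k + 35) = k^5 - 18*k^4 + 91*k^3 - 18*k^2 - 560*k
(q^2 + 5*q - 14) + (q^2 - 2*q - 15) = 2*q^2 + 3*q - 29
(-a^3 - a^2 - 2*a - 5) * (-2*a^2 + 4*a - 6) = 2*a^5 - 2*a^4 + 6*a^3 + 8*a^2 - 8*a + 30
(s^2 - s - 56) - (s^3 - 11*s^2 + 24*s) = -s^3 + 12*s^2 - 25*s - 56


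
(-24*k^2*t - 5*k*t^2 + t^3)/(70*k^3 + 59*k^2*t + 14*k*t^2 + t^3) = t*(-24*k^2 - 5*k*t + t^2)/(70*k^3 + 59*k^2*t + 14*k*t^2 + t^3)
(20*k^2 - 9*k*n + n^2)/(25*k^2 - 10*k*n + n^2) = (4*k - n)/(5*k - n)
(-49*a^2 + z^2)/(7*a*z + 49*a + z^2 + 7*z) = (-7*a + z)/(z + 7)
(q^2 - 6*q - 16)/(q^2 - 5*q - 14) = (q - 8)/(q - 7)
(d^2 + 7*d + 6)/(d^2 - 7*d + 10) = (d^2 + 7*d + 6)/(d^2 - 7*d + 10)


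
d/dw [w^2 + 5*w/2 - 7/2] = 2*w + 5/2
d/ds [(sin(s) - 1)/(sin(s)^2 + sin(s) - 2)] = -cos(s)/(sin(s) + 2)^2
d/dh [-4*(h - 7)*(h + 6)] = 4 - 8*h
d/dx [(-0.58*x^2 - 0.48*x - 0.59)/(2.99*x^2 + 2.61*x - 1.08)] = (-0.0785999999999998*x^2 + 4.781*x + 2.0583)/(8.9401*x^4 + 15.6078*x^3 + 0.353699999999998*x^2 - 5.6376*x + 1.1664)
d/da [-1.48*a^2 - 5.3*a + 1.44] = -2.96*a - 5.3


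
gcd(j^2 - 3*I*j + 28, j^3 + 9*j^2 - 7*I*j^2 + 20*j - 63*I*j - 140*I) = j - 7*I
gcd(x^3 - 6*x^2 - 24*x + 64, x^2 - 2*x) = x - 2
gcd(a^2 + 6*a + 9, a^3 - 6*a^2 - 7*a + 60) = a + 3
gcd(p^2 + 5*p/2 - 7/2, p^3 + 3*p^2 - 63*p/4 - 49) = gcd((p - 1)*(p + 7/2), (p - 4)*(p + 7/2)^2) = p + 7/2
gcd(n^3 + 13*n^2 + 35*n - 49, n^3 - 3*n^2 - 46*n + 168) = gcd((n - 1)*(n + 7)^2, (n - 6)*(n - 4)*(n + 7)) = n + 7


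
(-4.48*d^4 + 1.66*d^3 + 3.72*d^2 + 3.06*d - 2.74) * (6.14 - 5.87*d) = 26.2976*d^5 - 37.2514*d^4 - 11.644*d^3 + 4.8786*d^2 + 34.8722*d - 16.8236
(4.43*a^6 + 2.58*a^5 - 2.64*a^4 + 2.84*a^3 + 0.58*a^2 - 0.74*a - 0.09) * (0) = 0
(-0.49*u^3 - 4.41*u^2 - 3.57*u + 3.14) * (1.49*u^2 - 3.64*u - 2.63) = -0.7301*u^5 - 4.7873*u^4 + 12.0218*u^3 + 29.2717*u^2 - 2.0405*u - 8.2582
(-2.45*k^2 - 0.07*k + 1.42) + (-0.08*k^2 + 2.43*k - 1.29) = -2.53*k^2 + 2.36*k + 0.13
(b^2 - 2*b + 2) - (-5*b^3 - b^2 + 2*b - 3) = 5*b^3 + 2*b^2 - 4*b + 5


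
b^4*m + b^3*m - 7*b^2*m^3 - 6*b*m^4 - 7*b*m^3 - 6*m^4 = (b - 3*m)*(b + m)*(b + 2*m)*(b*m + m)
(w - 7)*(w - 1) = w^2 - 8*w + 7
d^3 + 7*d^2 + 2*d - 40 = (d - 2)*(d + 4)*(d + 5)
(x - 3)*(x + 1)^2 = x^3 - x^2 - 5*x - 3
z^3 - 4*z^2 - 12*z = z*(z - 6)*(z + 2)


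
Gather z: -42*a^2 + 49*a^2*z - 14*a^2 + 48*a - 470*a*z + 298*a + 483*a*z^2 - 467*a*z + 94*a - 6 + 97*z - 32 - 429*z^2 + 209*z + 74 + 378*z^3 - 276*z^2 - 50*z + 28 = -56*a^2 + 440*a + 378*z^3 + z^2*(483*a - 705) + z*(49*a^2 - 937*a + 256) + 64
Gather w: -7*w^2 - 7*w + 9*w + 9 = -7*w^2 + 2*w + 9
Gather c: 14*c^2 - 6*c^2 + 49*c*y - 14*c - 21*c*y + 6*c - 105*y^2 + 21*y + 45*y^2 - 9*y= 8*c^2 + c*(28*y - 8) - 60*y^2 + 12*y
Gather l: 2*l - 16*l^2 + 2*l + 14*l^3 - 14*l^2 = 14*l^3 - 30*l^2 + 4*l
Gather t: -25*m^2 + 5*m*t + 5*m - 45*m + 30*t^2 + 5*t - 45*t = -25*m^2 - 40*m + 30*t^2 + t*(5*m - 40)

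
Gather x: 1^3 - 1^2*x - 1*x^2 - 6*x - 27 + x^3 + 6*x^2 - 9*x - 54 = x^3 + 5*x^2 - 16*x - 80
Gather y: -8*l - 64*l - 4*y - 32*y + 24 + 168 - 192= -72*l - 36*y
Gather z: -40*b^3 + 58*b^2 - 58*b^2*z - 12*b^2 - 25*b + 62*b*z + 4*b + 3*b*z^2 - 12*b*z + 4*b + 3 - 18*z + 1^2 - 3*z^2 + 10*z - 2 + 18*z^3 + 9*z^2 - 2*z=-40*b^3 + 46*b^2 - 17*b + 18*z^3 + z^2*(3*b + 6) + z*(-58*b^2 + 50*b - 10) + 2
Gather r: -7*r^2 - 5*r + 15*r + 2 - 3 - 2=-7*r^2 + 10*r - 3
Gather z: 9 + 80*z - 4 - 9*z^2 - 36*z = -9*z^2 + 44*z + 5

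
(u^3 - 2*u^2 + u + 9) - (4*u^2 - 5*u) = u^3 - 6*u^2 + 6*u + 9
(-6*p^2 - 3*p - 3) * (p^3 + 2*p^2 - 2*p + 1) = -6*p^5 - 15*p^4 + 3*p^3 - 6*p^2 + 3*p - 3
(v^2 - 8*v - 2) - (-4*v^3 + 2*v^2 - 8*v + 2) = 4*v^3 - v^2 - 4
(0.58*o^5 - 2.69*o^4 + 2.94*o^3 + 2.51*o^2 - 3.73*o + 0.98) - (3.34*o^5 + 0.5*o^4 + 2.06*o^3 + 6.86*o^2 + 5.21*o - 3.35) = -2.76*o^5 - 3.19*o^4 + 0.88*o^3 - 4.35*o^2 - 8.94*o + 4.33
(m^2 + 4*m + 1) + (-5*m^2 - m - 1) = -4*m^2 + 3*m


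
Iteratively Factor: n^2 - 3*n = (n)*(n - 3)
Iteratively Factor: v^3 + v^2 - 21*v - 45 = (v + 3)*(v^2 - 2*v - 15) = (v - 5)*(v + 3)*(v + 3)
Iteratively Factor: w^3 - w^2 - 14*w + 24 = (w - 3)*(w^2 + 2*w - 8) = (w - 3)*(w + 4)*(w - 2)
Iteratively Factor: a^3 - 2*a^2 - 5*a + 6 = (a - 1)*(a^2 - a - 6) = (a - 1)*(a + 2)*(a - 3)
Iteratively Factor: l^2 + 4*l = (l + 4)*(l)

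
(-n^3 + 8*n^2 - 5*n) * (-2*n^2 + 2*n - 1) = 2*n^5 - 18*n^4 + 27*n^3 - 18*n^2 + 5*n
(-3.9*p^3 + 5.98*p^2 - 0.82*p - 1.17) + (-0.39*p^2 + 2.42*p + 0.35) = -3.9*p^3 + 5.59*p^2 + 1.6*p - 0.82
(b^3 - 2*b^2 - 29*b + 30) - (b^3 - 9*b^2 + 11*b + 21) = 7*b^2 - 40*b + 9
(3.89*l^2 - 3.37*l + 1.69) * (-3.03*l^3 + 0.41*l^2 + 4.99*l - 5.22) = -11.7867*l^5 + 11.806*l^4 + 12.9087*l^3 - 36.4292*l^2 + 26.0245*l - 8.8218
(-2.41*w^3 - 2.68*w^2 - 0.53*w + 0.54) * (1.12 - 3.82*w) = 9.2062*w^4 + 7.5384*w^3 - 0.977*w^2 - 2.6564*w + 0.6048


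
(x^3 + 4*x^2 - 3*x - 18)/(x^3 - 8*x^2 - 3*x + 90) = (x^2 + x - 6)/(x^2 - 11*x + 30)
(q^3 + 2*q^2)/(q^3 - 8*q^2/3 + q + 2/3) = 3*q^2*(q + 2)/(3*q^3 - 8*q^2 + 3*q + 2)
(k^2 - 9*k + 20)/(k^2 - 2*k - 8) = (k - 5)/(k + 2)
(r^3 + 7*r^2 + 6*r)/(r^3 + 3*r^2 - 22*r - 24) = r/(r - 4)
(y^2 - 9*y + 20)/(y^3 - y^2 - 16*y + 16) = (y - 5)/(y^2 + 3*y - 4)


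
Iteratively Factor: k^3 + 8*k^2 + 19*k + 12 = (k + 1)*(k^2 + 7*k + 12) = (k + 1)*(k + 3)*(k + 4)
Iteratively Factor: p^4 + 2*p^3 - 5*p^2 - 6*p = (p + 1)*(p^3 + p^2 - 6*p) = (p - 2)*(p + 1)*(p^2 + 3*p) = (p - 2)*(p + 1)*(p + 3)*(p)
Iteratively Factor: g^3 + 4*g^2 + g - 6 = (g + 2)*(g^2 + 2*g - 3) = (g + 2)*(g + 3)*(g - 1)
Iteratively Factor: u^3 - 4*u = (u)*(u^2 - 4) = u*(u + 2)*(u - 2)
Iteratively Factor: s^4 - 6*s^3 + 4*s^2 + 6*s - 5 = (s - 1)*(s^3 - 5*s^2 - s + 5) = (s - 5)*(s - 1)*(s^2 - 1) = (s - 5)*(s - 1)*(s + 1)*(s - 1)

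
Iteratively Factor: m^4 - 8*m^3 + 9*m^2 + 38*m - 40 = (m - 5)*(m^3 - 3*m^2 - 6*m + 8) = (m - 5)*(m - 1)*(m^2 - 2*m - 8) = (m - 5)*(m - 4)*(m - 1)*(m + 2)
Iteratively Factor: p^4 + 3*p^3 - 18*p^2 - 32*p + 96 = (p - 2)*(p^3 + 5*p^2 - 8*p - 48) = (p - 3)*(p - 2)*(p^2 + 8*p + 16) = (p - 3)*(p - 2)*(p + 4)*(p + 4)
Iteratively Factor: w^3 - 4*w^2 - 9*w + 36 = (w - 3)*(w^2 - w - 12) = (w - 4)*(w - 3)*(w + 3)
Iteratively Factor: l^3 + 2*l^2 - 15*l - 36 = (l + 3)*(l^2 - l - 12) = (l + 3)^2*(l - 4)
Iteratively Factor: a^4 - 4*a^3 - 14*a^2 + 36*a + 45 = (a - 5)*(a^3 + a^2 - 9*a - 9) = (a - 5)*(a + 3)*(a^2 - 2*a - 3) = (a - 5)*(a - 3)*(a + 3)*(a + 1)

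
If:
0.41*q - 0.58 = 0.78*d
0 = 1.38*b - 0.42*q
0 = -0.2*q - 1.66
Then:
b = -2.53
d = -5.11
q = -8.30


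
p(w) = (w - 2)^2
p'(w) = 2*w - 4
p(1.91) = 0.01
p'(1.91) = -0.18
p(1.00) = 1.00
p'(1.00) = -2.00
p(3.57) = 2.46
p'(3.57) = 3.14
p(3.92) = 3.69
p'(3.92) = 3.84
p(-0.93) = 8.58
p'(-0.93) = -5.86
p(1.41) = 0.35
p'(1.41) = -1.18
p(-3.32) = 28.30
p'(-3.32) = -10.64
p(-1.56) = 12.67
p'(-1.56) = -7.12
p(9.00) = 49.00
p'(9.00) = 14.00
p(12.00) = 100.00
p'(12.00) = 20.00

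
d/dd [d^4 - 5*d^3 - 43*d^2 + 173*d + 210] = 4*d^3 - 15*d^2 - 86*d + 173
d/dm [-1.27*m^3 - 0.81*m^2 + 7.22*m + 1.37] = -3.81*m^2 - 1.62*m + 7.22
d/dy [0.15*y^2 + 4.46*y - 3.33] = 0.3*y + 4.46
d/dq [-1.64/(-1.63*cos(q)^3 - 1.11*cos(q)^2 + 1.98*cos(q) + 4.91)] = (8.0196*cos(q)^2 + 3.6408*cos(q) - 3.2472)*sin(q)/(1.63*cos(q)^3 + 1.11*cos(q)^2 - 1.98*cos(q) - 4.91)^2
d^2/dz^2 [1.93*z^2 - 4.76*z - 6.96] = 3.86000000000000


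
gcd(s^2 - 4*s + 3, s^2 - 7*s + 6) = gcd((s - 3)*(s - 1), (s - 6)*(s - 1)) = s - 1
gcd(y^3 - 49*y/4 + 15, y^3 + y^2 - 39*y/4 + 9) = y^2 + 5*y/2 - 6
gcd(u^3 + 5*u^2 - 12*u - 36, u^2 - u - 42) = u + 6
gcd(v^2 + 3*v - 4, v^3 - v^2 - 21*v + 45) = 1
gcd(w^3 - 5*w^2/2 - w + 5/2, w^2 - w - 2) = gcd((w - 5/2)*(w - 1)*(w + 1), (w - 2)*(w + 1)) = w + 1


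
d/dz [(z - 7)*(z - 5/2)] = 2*z - 19/2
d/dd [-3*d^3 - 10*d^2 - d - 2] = -9*d^2 - 20*d - 1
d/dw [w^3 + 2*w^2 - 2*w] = 3*w^2 + 4*w - 2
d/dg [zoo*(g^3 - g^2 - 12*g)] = zoo*(g^2 + g + 1)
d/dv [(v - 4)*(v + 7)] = 2*v + 3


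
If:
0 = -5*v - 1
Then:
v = -1/5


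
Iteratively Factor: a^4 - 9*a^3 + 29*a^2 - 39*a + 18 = (a - 2)*(a^3 - 7*a^2 + 15*a - 9) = (a - 3)*(a - 2)*(a^2 - 4*a + 3) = (a - 3)^2*(a - 2)*(a - 1)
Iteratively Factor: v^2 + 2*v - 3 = (v + 3)*(v - 1)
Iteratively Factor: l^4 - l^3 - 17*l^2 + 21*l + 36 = (l - 3)*(l^3 + 2*l^2 - 11*l - 12) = (l - 3)^2*(l^2 + 5*l + 4) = (l - 3)^2*(l + 4)*(l + 1)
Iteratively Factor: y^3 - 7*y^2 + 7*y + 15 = (y - 5)*(y^2 - 2*y - 3) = (y - 5)*(y - 3)*(y + 1)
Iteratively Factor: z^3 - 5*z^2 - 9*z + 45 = (z - 3)*(z^2 - 2*z - 15) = (z - 5)*(z - 3)*(z + 3)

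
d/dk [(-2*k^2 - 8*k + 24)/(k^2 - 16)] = 8*(k^2 + 2*k + 16)/(k^4 - 32*k^2 + 256)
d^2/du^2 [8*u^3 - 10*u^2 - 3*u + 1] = 48*u - 20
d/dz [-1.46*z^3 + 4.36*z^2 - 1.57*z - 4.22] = -4.38*z^2 + 8.72*z - 1.57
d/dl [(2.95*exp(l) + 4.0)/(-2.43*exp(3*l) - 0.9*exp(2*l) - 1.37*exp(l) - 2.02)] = (14.337*exp(3*l) + 31.815*exp(2*l) + 7.2*exp(l) - 0.479)*exp(l)/(5.9049*exp(6*l) + 4.374*exp(5*l) + 7.4682*exp(4*l) + 12.2832*exp(3*l) + 5.5129*exp(2*l) + 5.5348*exp(l) + 4.0804)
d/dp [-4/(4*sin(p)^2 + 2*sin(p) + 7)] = 8*(4*sin(p) + 1)*cos(p)/(4*sin(p)^2 + 2*sin(p) + 7)^2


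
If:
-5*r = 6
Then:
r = -6/5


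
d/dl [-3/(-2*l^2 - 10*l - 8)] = 3*(-2*l - 5)/(2*(l^2 + 5*l + 4)^2)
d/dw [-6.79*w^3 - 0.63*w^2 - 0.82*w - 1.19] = -20.37*w^2 - 1.26*w - 0.82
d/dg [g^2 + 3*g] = 2*g + 3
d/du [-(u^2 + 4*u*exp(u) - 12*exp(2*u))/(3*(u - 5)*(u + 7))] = (2*(u - 5)*(u + 7)*(-2*u*exp(u) - u + 12*exp(2*u) - 2*exp(u)) + (u - 5)*(u^2 + 4*u*exp(u) - 12*exp(2*u)) + (u + 7)*(u^2 + 4*u*exp(u) - 12*exp(2*u)))/(3*(u - 5)^2*(u + 7)^2)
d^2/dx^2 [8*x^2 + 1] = 16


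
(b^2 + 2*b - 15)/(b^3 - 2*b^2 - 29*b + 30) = (b - 3)/(b^2 - 7*b + 6)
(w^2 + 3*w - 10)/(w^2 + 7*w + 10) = (w - 2)/(w + 2)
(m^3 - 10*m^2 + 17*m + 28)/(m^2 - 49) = (m^2 - 3*m - 4)/(m + 7)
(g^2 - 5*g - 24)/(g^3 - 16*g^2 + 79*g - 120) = (g + 3)/(g^2 - 8*g + 15)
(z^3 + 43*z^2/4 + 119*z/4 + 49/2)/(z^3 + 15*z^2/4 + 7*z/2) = (z + 7)/z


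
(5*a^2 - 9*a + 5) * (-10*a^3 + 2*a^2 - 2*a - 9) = -50*a^5 + 100*a^4 - 78*a^3 - 17*a^2 + 71*a - 45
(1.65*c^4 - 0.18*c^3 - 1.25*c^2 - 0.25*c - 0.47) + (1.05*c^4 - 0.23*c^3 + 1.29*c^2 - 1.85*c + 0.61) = 2.7*c^4 - 0.41*c^3 + 0.04*c^2 - 2.1*c + 0.14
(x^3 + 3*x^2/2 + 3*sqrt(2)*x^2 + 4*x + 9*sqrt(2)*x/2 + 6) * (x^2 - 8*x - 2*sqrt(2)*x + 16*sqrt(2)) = x^5 - 13*x^4/2 + sqrt(2)*x^4 - 20*x^3 - 13*sqrt(2)*x^3/2 - 20*sqrt(2)*x^2 + 52*x^2 + 52*sqrt(2)*x + 96*x + 96*sqrt(2)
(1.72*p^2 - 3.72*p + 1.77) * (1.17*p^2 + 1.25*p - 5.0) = 2.0124*p^4 - 2.2024*p^3 - 11.1791*p^2 + 20.8125*p - 8.85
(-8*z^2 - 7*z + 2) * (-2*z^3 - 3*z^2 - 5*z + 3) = 16*z^5 + 38*z^4 + 57*z^3 + 5*z^2 - 31*z + 6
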